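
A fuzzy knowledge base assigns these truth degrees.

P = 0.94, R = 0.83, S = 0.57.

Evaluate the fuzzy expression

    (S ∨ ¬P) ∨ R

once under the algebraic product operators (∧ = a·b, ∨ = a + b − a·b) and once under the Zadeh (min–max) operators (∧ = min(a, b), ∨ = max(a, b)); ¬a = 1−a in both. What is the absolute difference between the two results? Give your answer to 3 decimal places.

0.101

Under algebraic product:
  ¬P = 1 − 0.9400 = 0.0600
  S ∨ ¬P = a + b − a·b on (0.5700, 0.0600) = 0.5958
  (S ∨ ¬P) ∨ R = a + b − a·b on (0.5958, 0.8300) = 0.9313
  → value = 0.9313
Under Zadeh (min–max):
  ¬P = 1 − 0.94 = 0.06
  S ∨ ¬P = max(a, b) on (0.57, 0.06) = 0.57
  (S ∨ ¬P) ∨ R = max(a, b) on (0.57, 0.83) = 0.83
  → value = 0.8300
|0.9313 − 0.8300| = 0.101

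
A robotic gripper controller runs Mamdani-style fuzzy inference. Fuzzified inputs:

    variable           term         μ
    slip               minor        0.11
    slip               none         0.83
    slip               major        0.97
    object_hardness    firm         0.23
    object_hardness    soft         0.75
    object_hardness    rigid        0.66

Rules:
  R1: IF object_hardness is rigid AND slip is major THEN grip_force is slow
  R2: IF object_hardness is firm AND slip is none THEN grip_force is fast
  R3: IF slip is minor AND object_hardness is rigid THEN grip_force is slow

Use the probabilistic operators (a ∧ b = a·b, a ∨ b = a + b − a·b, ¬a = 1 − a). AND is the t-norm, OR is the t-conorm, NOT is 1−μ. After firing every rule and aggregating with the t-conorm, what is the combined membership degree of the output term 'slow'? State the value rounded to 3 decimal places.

R1: rigid=0.66, major=0.97; AND[a·b] → w = 0.6402
R2: firm=0.23, none=0.83; AND[a·b] → w = 0.1909
R3: minor=0.11, rigid=0.66; AND[a·b] → w = 0.0726
Rules with consequent 'slow': {R1, R3} → strengths 0.6402, 0.0726
Aggregate via t-conorm [a + b − a·b]: 0.6663

0.666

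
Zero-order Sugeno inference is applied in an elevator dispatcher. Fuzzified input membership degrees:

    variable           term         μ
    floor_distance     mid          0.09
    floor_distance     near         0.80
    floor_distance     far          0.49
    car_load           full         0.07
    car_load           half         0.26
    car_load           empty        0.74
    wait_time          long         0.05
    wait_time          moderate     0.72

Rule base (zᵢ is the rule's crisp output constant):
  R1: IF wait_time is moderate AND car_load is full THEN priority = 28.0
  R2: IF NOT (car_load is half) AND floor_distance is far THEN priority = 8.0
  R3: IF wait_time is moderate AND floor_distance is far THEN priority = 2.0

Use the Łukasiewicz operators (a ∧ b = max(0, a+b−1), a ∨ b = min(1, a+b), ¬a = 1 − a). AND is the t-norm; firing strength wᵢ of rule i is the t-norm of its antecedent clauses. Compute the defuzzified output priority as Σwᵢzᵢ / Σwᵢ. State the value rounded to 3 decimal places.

R1 (z=28.0): moderate=0.72, full=0.07; AND[max(0, a+b−1)] → w = 0.00
R2 (z=8.0): ¬half=1−0.26=0.74, far=0.49; AND[max(0, a+b−1)] → w = 0.23
R3 (z=2.0): moderate=0.72, far=0.49; AND[max(0, a+b−1)] → w = 0.21
Weighted average = (0.00·28.0 + 0.23·8.0 + 0.21·2.0) / (0.00 + 0.23 + 0.21)
  = 2.2600 / 0.4400 = 5.136

5.136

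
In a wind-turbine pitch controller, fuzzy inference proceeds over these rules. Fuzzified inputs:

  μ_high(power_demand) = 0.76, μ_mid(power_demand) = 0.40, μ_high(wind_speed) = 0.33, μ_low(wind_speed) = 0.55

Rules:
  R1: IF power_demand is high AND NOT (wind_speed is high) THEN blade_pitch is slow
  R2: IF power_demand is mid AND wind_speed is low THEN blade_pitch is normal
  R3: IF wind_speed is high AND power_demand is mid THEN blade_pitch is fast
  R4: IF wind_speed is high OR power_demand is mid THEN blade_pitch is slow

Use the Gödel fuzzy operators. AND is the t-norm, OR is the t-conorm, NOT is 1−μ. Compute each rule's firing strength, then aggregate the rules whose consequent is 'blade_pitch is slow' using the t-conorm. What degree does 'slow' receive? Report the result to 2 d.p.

0.67

R1: high=0.76, ¬high=1−0.33=0.67; AND[min(a, b)] → w = 0.67
R2: mid=0.40, low=0.55; AND[min(a, b)] → w = 0.40
R3: high=0.33, mid=0.40; AND[min(a, b)] → w = 0.33
R4: high=0.33, mid=0.40; OR[max(a, b)] → w = 0.40
Rules with consequent 'slow': {R1, R4} → strengths 0.67, 0.40
Aggregate via t-conorm [max(a, b)]: 0.67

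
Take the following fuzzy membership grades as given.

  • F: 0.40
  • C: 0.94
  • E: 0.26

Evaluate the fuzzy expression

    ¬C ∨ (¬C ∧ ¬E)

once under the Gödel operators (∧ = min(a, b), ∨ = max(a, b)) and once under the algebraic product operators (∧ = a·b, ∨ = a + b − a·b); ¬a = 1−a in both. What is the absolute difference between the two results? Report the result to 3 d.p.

Under Gödel:
  ¬C = 1 − 0.94 = 0.06
  ¬C = 1 − 0.94 = 0.06
  ¬E = 1 − 0.26 = 0.74
  ¬C ∧ ¬E = min(a, b) on (0.06, 0.74) = 0.06
  ¬C ∨ (¬C ∧ ¬E) = max(a, b) on (0.06, 0.06) = 0.06
  → value = 0.0600
Under algebraic product:
  ¬C = 1 − 0.9400 = 0.0600
  ¬C = 1 − 0.9400 = 0.0600
  ¬E = 1 − 0.2600 = 0.7400
  ¬C ∧ ¬E = a·b on (0.0600, 0.7400) = 0.0444
  ¬C ∨ (¬C ∧ ¬E) = a + b − a·b on (0.0600, 0.0444) = 0.1017
  → value = 0.1017
|0.0600 − 0.1017| = 0.042

0.042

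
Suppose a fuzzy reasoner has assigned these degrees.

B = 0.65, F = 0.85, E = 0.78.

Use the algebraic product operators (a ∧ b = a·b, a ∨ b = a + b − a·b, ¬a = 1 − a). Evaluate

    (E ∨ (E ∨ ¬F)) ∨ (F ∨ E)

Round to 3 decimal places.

¬F = 1 − 0.8500 = 0.1500
E ∨ ¬F = a + b − a·b on (0.7800, 0.1500) = 0.8130
E ∨ (E ∨ ¬F) = a + b − a·b on (0.7800, 0.8130) = 0.9589
F ∨ E = a + b − a·b on (0.8500, 0.7800) = 0.9670
(E ∨ (E ∨ ¬F)) ∨ (F ∨ E) = a + b − a·b on (0.9589, 0.9670) = 0.9986

0.999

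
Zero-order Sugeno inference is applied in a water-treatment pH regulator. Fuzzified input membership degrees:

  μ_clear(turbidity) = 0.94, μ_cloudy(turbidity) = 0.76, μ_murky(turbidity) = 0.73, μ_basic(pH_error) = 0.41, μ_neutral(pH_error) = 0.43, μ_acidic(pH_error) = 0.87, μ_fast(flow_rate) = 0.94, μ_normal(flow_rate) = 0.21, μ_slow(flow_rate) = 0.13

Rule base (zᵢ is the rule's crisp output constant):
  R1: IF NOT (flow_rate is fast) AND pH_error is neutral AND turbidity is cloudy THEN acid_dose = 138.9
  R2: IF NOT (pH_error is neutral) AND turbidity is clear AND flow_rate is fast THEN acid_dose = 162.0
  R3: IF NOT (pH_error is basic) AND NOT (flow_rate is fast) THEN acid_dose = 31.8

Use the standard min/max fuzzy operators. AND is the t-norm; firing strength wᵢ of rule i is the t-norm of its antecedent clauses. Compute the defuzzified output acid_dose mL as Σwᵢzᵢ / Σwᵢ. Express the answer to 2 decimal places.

148.67

R1 (z=138.9): ¬fast=1−0.94=0.06, neutral=0.43, cloudy=0.76; AND[min(a, b)] → w = 0.06
R2 (z=162.0): ¬neutral=1−0.43=0.57, clear=0.94, fast=0.94; AND[min(a, b)] → w = 0.57
R3 (z=31.8): ¬basic=1−0.41=0.59, ¬fast=1−0.94=0.06; AND[min(a, b)] → w = 0.06
Weighted average = (0.06·138.9 + 0.57·162.0 + 0.06·31.8) / (0.06 + 0.57 + 0.06)
  = 102.5820 / 0.6900 = 148.67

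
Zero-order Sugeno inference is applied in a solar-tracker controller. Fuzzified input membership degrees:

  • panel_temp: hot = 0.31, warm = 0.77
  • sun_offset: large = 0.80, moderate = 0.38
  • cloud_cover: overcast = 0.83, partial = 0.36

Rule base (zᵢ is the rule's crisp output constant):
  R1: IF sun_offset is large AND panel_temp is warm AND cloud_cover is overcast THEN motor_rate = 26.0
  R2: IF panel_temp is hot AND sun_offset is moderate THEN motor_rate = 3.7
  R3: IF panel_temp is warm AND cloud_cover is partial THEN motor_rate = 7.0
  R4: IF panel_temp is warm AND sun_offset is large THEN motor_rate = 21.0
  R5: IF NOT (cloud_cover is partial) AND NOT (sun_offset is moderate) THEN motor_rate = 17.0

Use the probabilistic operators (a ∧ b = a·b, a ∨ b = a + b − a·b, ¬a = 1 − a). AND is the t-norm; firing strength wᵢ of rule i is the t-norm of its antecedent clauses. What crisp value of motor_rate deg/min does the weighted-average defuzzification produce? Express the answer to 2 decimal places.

18.42

R1 (z=26.0): large=0.80, warm=0.77, overcast=0.83; AND[a·b] → w = 0.5113
R2 (z=3.7): hot=0.31, moderate=0.38; AND[a·b] → w = 0.1178
R3 (z=7.0): warm=0.77, partial=0.36; AND[a·b] → w = 0.2772
R4 (z=21.0): warm=0.77, large=0.80; AND[a·b] → w = 0.6160
R5 (z=17.0): ¬partial=1−0.36=0.64, ¬moderate=1−0.38=0.62; AND[a·b] → w = 0.3968
Weighted average = (0.5113·26.0 + 0.1178·3.7 + 0.2772·7.0 + 0.6160·21.0 + 0.3968·17.0) / (0.5113 + 0.1178 + 0.2772 + 0.6160 + 0.3968)
  = 35.3511 / 1.9191 = 18.42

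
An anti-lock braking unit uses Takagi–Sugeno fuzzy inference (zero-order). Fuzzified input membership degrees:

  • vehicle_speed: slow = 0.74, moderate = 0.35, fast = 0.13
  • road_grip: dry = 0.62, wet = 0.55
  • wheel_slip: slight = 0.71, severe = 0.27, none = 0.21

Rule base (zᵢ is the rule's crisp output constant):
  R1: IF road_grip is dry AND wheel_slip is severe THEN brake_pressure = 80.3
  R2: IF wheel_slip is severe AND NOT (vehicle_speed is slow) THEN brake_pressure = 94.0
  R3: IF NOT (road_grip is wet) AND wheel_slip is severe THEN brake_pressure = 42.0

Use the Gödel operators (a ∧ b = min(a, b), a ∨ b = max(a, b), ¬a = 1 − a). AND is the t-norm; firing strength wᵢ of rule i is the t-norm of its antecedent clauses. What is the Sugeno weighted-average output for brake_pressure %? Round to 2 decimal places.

R1 (z=80.3): dry=0.62, severe=0.27; AND[min(a, b)] → w = 0.27
R2 (z=94.0): severe=0.27, ¬slow=1−0.74=0.26; AND[min(a, b)] → w = 0.26
R3 (z=42.0): ¬wet=1−0.55=0.45, severe=0.27; AND[min(a, b)] → w = 0.27
Weighted average = (0.27·80.3 + 0.26·94.0 + 0.27·42.0) / (0.27 + 0.26 + 0.27)
  = 57.4610 / 0.8000 = 71.83

71.83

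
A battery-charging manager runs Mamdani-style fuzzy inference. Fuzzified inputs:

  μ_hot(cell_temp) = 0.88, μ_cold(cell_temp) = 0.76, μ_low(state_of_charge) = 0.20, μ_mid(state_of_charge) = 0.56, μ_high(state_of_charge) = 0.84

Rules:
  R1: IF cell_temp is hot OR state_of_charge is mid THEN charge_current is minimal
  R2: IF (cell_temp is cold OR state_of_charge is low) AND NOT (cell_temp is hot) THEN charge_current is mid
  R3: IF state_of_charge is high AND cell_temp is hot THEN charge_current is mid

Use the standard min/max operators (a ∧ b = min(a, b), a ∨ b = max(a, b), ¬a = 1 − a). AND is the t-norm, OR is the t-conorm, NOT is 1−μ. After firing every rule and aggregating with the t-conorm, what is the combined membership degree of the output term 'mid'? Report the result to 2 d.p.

R1: hot=0.88, mid=0.56; OR[max(a, b)] → w = 0.88
R2: (cold=0.76 OR low=0.20) = 0.76; AND[min(a, b)] with ¬hot=1−0.88=0.12 → w = 0.12
R3: high=0.84, hot=0.88; AND[min(a, b)] → w = 0.84
Rules with consequent 'mid': {R2, R3} → strengths 0.12, 0.84
Aggregate via t-conorm [max(a, b)]: 0.84

0.84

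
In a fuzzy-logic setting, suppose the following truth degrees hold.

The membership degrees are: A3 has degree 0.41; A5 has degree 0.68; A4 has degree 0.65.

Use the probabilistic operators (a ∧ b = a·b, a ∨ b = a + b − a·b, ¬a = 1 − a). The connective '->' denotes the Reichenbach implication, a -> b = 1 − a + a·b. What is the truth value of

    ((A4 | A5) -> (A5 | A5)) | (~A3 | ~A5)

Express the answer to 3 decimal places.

0.975

A4 | A5 = a + b − a·b on (0.6500, 0.6800) = 0.8880
A5 | A5 = a + b − a·b on (0.6800, 0.6800) = 0.8976
(A4 | A5) -> (A5 | A5)  [Reichenbach: 1 − a + a·b] with a=0.8880, b=0.8976 → 0.9091
~A3 = 1 − 0.4100 = 0.5900
~A5 = 1 − 0.6800 = 0.3200
~A3 | ~A5 = a + b − a·b on (0.5900, 0.3200) = 0.7212
((A4 | A5) -> (A5 | A5)) | (~A3 | ~A5) = a + b − a·b on (0.9091, 0.7212) = 0.9746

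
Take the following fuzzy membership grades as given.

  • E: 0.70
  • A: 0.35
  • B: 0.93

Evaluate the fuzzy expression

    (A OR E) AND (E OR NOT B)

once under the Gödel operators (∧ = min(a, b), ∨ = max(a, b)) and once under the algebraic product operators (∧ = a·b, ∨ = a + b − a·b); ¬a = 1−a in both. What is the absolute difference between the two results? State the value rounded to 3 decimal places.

Under Gödel:
  A OR E = max(a, b) on (0.35, 0.70) = 0.70
  NOT B = 1 − 0.93 = 0.07
  E OR NOT B = max(a, b) on (0.70, 0.07) = 0.70
  (A OR E) AND (E OR NOT B) = min(a, b) on (0.70, 0.70) = 0.70
  → value = 0.7000
Under algebraic product:
  A OR E = a + b − a·b on (0.3500, 0.7000) = 0.8050
  NOT B = 1 − 0.9300 = 0.0700
  E OR NOT B = a + b − a·b on (0.7000, 0.0700) = 0.7210
  (A OR E) AND (E OR NOT B) = a·b on (0.8050, 0.7210) = 0.5804
  → value = 0.5804
|0.7000 − 0.5804| = 0.120

0.120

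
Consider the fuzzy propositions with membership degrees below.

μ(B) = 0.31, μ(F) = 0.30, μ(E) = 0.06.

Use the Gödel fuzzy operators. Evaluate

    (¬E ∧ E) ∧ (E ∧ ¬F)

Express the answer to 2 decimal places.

0.06

¬E = 1 − 0.06 = 0.94
¬E ∧ E = min(a, b) on (0.94, 0.06) = 0.06
¬F = 1 − 0.30 = 0.70
E ∧ ¬F = min(a, b) on (0.06, 0.70) = 0.06
(¬E ∧ E) ∧ (E ∧ ¬F) = min(a, b) on (0.06, 0.06) = 0.06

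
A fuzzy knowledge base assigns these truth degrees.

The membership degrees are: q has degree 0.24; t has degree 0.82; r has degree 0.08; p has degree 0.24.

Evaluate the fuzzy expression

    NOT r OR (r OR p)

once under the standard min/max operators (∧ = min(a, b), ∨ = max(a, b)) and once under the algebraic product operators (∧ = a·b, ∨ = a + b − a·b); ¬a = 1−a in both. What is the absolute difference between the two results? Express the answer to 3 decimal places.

Under standard min/max:
  NOT r = 1 − 0.08 = 0.92
  r OR p = max(a, b) on (0.08, 0.24) = 0.24
  NOT r OR (r OR p) = max(a, b) on (0.92, 0.24) = 0.92
  → value = 0.9200
Under algebraic product:
  NOT r = 1 − 0.0800 = 0.9200
  r OR p = a + b − a·b on (0.0800, 0.2400) = 0.3008
  NOT r OR (r OR p) = a + b − a·b on (0.9200, 0.3008) = 0.9441
  → value = 0.9441
|0.9200 − 0.9441| = 0.024

0.024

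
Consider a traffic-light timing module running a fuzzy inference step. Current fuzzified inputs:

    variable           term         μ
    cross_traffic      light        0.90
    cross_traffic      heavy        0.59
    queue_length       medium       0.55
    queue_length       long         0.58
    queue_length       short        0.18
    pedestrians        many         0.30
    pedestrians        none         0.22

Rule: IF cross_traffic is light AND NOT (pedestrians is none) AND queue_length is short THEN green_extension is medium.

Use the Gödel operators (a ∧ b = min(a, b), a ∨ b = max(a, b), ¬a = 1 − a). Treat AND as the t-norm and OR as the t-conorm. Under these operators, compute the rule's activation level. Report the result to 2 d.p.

firing strength: light=0.90, ¬none=1−0.22=0.78, short=0.18; AND[min(a, b)] → w = 0.18

0.18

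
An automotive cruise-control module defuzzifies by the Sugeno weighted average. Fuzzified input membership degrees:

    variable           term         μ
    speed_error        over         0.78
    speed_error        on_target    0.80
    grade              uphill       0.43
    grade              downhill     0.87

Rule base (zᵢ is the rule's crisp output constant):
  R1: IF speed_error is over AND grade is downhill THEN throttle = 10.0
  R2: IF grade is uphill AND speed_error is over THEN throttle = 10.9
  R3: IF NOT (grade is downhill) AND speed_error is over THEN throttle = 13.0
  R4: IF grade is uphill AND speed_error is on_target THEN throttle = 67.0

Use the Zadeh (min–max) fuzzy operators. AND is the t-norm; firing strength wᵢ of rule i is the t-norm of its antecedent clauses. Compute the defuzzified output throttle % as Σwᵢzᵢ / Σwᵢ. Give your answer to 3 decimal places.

R1 (z=10.0): over=0.78, downhill=0.87; AND[min(a, b)] → w = 0.78
R2 (z=10.9): uphill=0.43, over=0.78; AND[min(a, b)] → w = 0.43
R3 (z=13.0): ¬downhill=1−0.87=0.13, over=0.78; AND[min(a, b)] → w = 0.13
R4 (z=67.0): uphill=0.43, on_target=0.80; AND[min(a, b)] → w = 0.43
Weighted average = (0.78·10.0 + 0.43·10.9 + 0.13·13.0 + 0.43·67.0) / (0.78 + 0.43 + 0.13 + 0.43)
  = 42.9870 / 1.7700 = 24.286

24.286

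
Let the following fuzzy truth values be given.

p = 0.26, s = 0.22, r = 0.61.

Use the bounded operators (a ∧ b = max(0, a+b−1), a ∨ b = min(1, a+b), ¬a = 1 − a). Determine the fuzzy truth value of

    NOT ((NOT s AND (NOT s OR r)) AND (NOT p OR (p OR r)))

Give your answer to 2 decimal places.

0.22

NOT s = 1 − 0.22 = 0.78
NOT s = 1 − 0.22 = 0.78
NOT s OR r = min(1, a+b) on (0.78, 0.61) = 1.00
NOT s AND (NOT s OR r) = max(0, a+b−1) on (0.78, 1.00) = 0.78
NOT p = 1 − 0.26 = 0.74
p OR r = min(1, a+b) on (0.26, 0.61) = 0.87
NOT p OR (p OR r) = min(1, a+b) on (0.74, 0.87) = 1.00
(NOT s AND (NOT s OR r)) AND (NOT p OR (p OR r)) = max(0, a+b−1) on (0.78, 1.00) = 0.78
NOT ((NOT s AND (NOT s OR r)) AND (NOT p OR (p OR r))) = 1 − 0.78 = 0.22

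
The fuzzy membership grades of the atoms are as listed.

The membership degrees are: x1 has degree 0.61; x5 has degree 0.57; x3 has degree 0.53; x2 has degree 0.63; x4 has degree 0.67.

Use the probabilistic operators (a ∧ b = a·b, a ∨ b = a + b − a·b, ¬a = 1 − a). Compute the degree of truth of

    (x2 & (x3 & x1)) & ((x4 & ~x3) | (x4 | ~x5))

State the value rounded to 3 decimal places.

0.177

x3 & x1 = a·b on (0.5300, 0.6100) = 0.3233
x2 & (x3 & x1) = a·b on (0.6300, 0.3233) = 0.2037
~x3 = 1 − 0.5300 = 0.4700
x4 & ~x3 = a·b on (0.6700, 0.4700) = 0.3149
~x5 = 1 − 0.5700 = 0.4300
x4 | ~x5 = a + b − a·b on (0.6700, 0.4300) = 0.8119
(x4 & ~x3) | (x4 | ~x5) = a + b − a·b on (0.3149, 0.8119) = 0.8711
(x2 & (x3 & x1)) & ((x4 & ~x3) | (x4 | ~x5)) = a·b on (0.2037, 0.8711) = 0.1774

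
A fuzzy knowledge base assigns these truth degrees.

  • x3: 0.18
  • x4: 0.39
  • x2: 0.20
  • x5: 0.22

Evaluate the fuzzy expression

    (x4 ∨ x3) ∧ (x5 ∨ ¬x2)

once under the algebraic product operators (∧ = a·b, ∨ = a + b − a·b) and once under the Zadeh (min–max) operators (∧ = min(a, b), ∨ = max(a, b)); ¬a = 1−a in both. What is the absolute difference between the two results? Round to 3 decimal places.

0.032

Under algebraic product:
  x4 ∨ x3 = a + b − a·b on (0.3900, 0.1800) = 0.4998
  ¬x2 = 1 − 0.2000 = 0.8000
  x5 ∨ ¬x2 = a + b − a·b on (0.2200, 0.8000) = 0.8440
  (x4 ∨ x3) ∧ (x5 ∨ ¬x2) = a·b on (0.4998, 0.8440) = 0.4218
  → value = 0.4218
Under Zadeh (min–max):
  x4 ∨ x3 = max(a, b) on (0.39, 0.18) = 0.39
  ¬x2 = 1 − 0.20 = 0.80
  x5 ∨ ¬x2 = max(a, b) on (0.22, 0.80) = 0.80
  (x4 ∨ x3) ∧ (x5 ∨ ¬x2) = min(a, b) on (0.39, 0.80) = 0.39
  → value = 0.3900
|0.4218 − 0.3900| = 0.032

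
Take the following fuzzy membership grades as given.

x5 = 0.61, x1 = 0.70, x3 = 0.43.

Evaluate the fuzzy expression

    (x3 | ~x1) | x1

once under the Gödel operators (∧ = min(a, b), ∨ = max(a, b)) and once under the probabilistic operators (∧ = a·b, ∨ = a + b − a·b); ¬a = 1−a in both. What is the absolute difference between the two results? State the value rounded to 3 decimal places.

0.180

Under Gödel:
  ~x1 = 1 − 0.70 = 0.30
  x3 | ~x1 = max(a, b) on (0.43, 0.30) = 0.43
  (x3 | ~x1) | x1 = max(a, b) on (0.43, 0.70) = 0.70
  → value = 0.7000
Under probabilistic:
  ~x1 = 1 − 0.7000 = 0.3000
  x3 | ~x1 = a + b − a·b on (0.4300, 0.3000) = 0.6010
  (x3 | ~x1) | x1 = a + b − a·b on (0.6010, 0.7000) = 0.8803
  → value = 0.8803
|0.7000 − 0.8803| = 0.180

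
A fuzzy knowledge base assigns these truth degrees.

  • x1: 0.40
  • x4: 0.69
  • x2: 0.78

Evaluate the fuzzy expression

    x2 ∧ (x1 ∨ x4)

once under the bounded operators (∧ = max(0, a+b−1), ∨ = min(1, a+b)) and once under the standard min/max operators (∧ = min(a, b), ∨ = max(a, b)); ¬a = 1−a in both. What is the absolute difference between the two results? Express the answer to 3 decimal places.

Under bounded:
  x1 ∨ x4 = min(1, a+b) on (0.40, 0.69) = 1.00
  x2 ∧ (x1 ∨ x4) = max(0, a+b−1) on (0.78, 1.00) = 0.78
  → value = 0.7800
Under standard min/max:
  x1 ∨ x4 = max(a, b) on (0.40, 0.69) = 0.69
  x2 ∧ (x1 ∨ x4) = min(a, b) on (0.78, 0.69) = 0.69
  → value = 0.6900
|0.7800 − 0.6900| = 0.090

0.090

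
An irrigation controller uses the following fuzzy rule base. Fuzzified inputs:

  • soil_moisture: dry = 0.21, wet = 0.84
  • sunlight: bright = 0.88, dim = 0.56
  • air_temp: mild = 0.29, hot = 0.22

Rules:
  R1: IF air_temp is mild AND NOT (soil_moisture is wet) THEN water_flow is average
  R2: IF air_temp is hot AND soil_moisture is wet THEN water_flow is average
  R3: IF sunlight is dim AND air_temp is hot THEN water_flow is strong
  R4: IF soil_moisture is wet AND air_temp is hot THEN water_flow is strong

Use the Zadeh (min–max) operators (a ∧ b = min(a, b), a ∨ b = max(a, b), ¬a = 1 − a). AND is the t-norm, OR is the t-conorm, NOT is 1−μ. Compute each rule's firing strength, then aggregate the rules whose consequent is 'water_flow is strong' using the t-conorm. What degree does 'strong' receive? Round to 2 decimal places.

R1: mild=0.29, ¬wet=1−0.84=0.16; AND[min(a, b)] → w = 0.16
R2: hot=0.22, wet=0.84; AND[min(a, b)] → w = 0.22
R3: dim=0.56, hot=0.22; AND[min(a, b)] → w = 0.22
R4: wet=0.84, hot=0.22; AND[min(a, b)] → w = 0.22
Rules with consequent 'strong': {R3, R4} → strengths 0.22, 0.22
Aggregate via t-conorm [max(a, b)]: 0.22

0.22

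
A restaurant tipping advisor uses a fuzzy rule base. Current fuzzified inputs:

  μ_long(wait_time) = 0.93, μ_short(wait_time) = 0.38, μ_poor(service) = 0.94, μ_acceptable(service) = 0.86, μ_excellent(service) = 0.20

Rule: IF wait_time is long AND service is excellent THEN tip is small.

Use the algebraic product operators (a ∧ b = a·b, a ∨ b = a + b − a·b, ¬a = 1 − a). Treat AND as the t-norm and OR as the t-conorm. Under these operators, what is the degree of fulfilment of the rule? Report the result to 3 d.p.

0.186

firing strength: long=0.93, excellent=0.20; AND[a·b] → w = 0.1860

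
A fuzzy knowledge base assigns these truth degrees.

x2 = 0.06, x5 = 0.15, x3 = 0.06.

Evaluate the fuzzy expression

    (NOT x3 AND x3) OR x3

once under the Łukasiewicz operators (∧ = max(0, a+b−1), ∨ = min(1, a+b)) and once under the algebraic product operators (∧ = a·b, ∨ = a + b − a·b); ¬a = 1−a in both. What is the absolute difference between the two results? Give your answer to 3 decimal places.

Under Łukasiewicz:
  NOT x3 = 1 − 0.06 = 0.94
  NOT x3 AND x3 = max(0, a+b−1) on (0.94, 0.06) = 0.00
  (NOT x3 AND x3) OR x3 = min(1, a+b) on (0.00, 0.06) = 0.06
  → value = 0.0600
Under algebraic product:
  NOT x3 = 1 − 0.0600 = 0.9400
  NOT x3 AND x3 = a·b on (0.9400, 0.0600) = 0.0564
  (NOT x3 AND x3) OR x3 = a + b − a·b on (0.0564, 0.0600) = 0.1130
  → value = 0.1130
|0.0600 − 0.1130| = 0.053

0.053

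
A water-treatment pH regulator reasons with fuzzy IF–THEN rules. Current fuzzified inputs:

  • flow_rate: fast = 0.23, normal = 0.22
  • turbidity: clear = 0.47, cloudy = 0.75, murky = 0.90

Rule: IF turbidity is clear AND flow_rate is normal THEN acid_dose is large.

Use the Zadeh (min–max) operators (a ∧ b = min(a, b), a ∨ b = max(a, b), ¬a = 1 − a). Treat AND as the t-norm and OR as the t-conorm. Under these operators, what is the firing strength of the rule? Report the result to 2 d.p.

0.22

firing strength: clear=0.47, normal=0.22; AND[min(a, b)] → w = 0.22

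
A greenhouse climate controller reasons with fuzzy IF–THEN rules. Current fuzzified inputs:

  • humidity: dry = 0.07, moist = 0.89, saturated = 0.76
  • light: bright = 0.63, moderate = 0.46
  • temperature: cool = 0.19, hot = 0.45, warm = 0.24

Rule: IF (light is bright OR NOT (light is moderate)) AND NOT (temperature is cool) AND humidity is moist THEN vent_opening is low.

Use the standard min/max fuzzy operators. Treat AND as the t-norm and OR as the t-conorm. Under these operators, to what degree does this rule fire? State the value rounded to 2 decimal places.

0.63

firing strength: (bright=0.63 OR ¬moderate=1−0.46=0.54) = 0.63; AND[min(a, b)] with ¬cool=1−0.19=0.81, moist=0.89 → w = 0.63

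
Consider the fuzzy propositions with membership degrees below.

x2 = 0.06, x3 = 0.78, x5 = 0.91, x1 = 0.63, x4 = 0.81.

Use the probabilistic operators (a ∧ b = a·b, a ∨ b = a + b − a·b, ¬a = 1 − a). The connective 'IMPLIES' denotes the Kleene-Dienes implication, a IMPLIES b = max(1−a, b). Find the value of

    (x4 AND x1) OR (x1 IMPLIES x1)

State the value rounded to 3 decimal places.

0.819

x4 AND x1 = a·b on (0.8100, 0.6300) = 0.5103
x1 IMPLIES x1  [Kleene-Dienes: max(1−a, b)] with a=0.6300, b=0.6300 → 0.6300
(x4 AND x1) OR (x1 IMPLIES x1) = a + b − a·b on (0.5103, 0.6300) = 0.8188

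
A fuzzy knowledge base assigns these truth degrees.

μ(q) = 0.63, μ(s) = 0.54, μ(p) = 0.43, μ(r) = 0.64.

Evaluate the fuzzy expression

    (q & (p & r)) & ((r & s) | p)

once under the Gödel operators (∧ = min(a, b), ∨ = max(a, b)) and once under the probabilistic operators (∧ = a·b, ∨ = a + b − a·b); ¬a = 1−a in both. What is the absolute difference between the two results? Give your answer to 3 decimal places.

Under Gödel:
  p & r = min(a, b) on (0.43, 0.64) = 0.43
  q & (p & r) = min(a, b) on (0.63, 0.43) = 0.43
  r & s = min(a, b) on (0.64, 0.54) = 0.54
  (r & s) | p = max(a, b) on (0.54, 0.43) = 0.54
  (q & (p & r)) & ((r & s) | p) = min(a, b) on (0.43, 0.54) = 0.43
  → value = 0.4300
Under probabilistic:
  p & r = a·b on (0.4300, 0.6400) = 0.2752
  q & (p & r) = a·b on (0.6300, 0.2752) = 0.1734
  r & s = a·b on (0.6400, 0.5400) = 0.3456
  (r & s) | p = a + b − a·b on (0.3456, 0.4300) = 0.6270
  (q & (p & r)) & ((r & s) | p) = a·b on (0.1734, 0.6270) = 0.1087
  → value = 0.1087
|0.4300 − 0.1087| = 0.321

0.321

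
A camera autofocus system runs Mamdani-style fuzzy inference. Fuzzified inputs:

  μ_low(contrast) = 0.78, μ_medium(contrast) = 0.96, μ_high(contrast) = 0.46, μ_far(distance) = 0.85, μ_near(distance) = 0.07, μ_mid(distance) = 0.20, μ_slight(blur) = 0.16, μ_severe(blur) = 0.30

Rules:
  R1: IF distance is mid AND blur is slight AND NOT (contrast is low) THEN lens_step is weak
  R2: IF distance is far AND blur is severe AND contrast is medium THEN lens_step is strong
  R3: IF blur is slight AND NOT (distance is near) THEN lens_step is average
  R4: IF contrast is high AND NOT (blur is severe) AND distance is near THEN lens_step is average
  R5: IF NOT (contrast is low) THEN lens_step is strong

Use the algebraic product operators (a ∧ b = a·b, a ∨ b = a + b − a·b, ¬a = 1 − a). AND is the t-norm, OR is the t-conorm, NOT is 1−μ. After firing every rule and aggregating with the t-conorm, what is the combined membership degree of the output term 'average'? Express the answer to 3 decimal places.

0.168

R1: mid=0.20, slight=0.16, ¬low=1−0.78=0.22; AND[a·b] → w = 0.0070
R2: far=0.85, severe=0.30, medium=0.96; AND[a·b] → w = 0.2448
R3: slight=0.16, ¬near=1−0.07=0.93; AND[a·b] → w = 0.1488
R4: high=0.46, ¬severe=1−0.30=0.70, near=0.07; AND[a·b] → w = 0.0225
R5: ¬low=1−0.78=0.22 → w = 0.2200
Rules with consequent 'average': {R3, R4} → strengths 0.1488, 0.0225
Aggregate via t-conorm [a + b − a·b]: 0.1680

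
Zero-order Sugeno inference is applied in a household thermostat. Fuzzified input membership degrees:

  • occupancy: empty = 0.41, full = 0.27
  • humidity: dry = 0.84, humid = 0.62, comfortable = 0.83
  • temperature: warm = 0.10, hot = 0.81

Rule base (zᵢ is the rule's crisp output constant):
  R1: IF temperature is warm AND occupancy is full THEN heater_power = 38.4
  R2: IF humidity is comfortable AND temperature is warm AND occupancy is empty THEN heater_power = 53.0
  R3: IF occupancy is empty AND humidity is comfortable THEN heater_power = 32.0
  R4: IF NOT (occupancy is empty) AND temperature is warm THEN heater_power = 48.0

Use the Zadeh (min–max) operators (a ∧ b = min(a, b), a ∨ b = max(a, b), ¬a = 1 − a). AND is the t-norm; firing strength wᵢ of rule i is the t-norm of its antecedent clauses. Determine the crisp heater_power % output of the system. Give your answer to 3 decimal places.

R1 (z=38.4): warm=0.10, full=0.27; AND[min(a, b)] → w = 0.10
R2 (z=53.0): comfortable=0.83, warm=0.10, empty=0.41; AND[min(a, b)] → w = 0.10
R3 (z=32.0): empty=0.41, comfortable=0.83; AND[min(a, b)] → w = 0.41
R4 (z=48.0): ¬empty=1−0.41=0.59, warm=0.10; AND[min(a, b)] → w = 0.10
Weighted average = (0.10·38.4 + 0.10·53.0 + 0.41·32.0 + 0.10·48.0) / (0.10 + 0.10 + 0.41 + 0.10)
  = 27.0600 / 0.7100 = 38.113

38.113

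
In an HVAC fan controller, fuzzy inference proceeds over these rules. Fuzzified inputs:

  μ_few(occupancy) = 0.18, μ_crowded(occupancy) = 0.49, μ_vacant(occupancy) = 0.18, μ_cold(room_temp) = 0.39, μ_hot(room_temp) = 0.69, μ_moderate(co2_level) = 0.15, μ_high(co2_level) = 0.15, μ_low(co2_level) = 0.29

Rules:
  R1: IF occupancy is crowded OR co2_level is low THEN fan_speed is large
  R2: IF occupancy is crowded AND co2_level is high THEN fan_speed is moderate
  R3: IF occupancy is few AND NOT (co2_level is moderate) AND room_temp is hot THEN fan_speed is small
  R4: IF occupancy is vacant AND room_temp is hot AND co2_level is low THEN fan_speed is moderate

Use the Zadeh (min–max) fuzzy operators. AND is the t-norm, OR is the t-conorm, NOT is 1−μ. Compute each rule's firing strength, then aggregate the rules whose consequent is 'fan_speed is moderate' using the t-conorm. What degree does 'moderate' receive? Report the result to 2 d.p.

R1: crowded=0.49, low=0.29; OR[max(a, b)] → w = 0.49
R2: crowded=0.49, high=0.15; AND[min(a, b)] → w = 0.15
R3: few=0.18, ¬moderate=1−0.15=0.85, hot=0.69; AND[min(a, b)] → w = 0.18
R4: vacant=0.18, hot=0.69, low=0.29; AND[min(a, b)] → w = 0.18
Rules with consequent 'moderate': {R2, R4} → strengths 0.15, 0.18
Aggregate via t-conorm [max(a, b)]: 0.18

0.18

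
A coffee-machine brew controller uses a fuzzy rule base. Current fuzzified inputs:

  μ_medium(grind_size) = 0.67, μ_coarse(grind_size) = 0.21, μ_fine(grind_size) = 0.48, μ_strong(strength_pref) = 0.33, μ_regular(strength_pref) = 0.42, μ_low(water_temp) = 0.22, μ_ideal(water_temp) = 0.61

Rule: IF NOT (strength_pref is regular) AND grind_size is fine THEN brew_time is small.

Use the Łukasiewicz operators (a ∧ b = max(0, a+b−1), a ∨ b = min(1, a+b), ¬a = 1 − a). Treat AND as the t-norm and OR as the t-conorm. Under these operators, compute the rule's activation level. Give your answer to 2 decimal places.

firing strength: ¬regular=1−0.42=0.58, fine=0.48; AND[max(0, a+b−1)] → w = 0.06

0.06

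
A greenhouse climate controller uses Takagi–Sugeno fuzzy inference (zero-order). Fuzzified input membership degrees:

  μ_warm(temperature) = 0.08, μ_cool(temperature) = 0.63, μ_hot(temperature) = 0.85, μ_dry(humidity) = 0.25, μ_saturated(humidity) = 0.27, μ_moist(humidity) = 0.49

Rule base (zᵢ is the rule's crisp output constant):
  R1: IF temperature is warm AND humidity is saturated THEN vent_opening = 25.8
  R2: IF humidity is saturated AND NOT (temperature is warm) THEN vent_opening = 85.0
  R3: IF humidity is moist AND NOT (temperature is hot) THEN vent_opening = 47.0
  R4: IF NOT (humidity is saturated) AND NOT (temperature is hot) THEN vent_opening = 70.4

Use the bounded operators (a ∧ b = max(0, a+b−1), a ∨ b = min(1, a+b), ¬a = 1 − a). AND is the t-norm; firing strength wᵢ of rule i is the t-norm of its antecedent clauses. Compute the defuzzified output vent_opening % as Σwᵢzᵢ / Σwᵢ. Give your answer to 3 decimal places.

85.000

R1 (z=25.8): warm=0.08, saturated=0.27; AND[max(0, a+b−1)] → w = 0.00
R2 (z=85.0): saturated=0.27, ¬warm=1−0.08=0.92; AND[max(0, a+b−1)] → w = 0.19
R3 (z=47.0): moist=0.49, ¬hot=1−0.85=0.15; AND[max(0, a+b−1)] → w = 0.00
R4 (z=70.4): ¬saturated=1−0.27=0.73, ¬hot=1−0.85=0.15; AND[max(0, a+b−1)] → w = 0.00
Weighted average = (0.00·25.8 + 0.19·85.0 + 0.00·47.0 + 0.00·70.4) / (0.00 + 0.19 + 0.00 + 0.00)
  = 16.1500 / 0.1900 = 85.000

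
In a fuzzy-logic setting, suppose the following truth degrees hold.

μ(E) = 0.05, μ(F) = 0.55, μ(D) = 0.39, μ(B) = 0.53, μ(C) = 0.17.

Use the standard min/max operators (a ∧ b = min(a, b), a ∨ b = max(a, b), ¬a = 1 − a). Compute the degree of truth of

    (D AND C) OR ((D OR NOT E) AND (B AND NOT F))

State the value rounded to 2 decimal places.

0.45

D AND C = min(a, b) on (0.39, 0.17) = 0.17
NOT E = 1 − 0.05 = 0.95
D OR NOT E = max(a, b) on (0.39, 0.95) = 0.95
NOT F = 1 − 0.55 = 0.45
B AND NOT F = min(a, b) on (0.53, 0.45) = 0.45
(D OR NOT E) AND (B AND NOT F) = min(a, b) on (0.95, 0.45) = 0.45
(D AND C) OR ((D OR NOT E) AND (B AND NOT F)) = max(a, b) on (0.17, 0.45) = 0.45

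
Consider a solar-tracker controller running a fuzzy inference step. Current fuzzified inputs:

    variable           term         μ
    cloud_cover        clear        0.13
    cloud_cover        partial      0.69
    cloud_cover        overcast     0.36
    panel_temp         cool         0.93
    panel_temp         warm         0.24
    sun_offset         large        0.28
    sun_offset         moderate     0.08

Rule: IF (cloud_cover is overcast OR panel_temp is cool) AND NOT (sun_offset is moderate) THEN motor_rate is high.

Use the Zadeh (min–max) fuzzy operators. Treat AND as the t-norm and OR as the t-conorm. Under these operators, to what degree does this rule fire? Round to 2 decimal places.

firing strength: (overcast=0.36 OR cool=0.93) = 0.93; AND[min(a, b)] with ¬moderate=1−0.08=0.92 → w = 0.92

0.92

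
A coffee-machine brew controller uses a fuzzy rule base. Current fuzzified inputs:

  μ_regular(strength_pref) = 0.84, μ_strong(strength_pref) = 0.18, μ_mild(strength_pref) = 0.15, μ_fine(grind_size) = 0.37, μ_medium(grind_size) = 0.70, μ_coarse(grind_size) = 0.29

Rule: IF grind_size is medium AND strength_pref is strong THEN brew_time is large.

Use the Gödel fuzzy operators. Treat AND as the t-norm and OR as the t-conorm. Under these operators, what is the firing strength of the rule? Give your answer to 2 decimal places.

0.18

firing strength: medium=0.70, strong=0.18; AND[min(a, b)] → w = 0.18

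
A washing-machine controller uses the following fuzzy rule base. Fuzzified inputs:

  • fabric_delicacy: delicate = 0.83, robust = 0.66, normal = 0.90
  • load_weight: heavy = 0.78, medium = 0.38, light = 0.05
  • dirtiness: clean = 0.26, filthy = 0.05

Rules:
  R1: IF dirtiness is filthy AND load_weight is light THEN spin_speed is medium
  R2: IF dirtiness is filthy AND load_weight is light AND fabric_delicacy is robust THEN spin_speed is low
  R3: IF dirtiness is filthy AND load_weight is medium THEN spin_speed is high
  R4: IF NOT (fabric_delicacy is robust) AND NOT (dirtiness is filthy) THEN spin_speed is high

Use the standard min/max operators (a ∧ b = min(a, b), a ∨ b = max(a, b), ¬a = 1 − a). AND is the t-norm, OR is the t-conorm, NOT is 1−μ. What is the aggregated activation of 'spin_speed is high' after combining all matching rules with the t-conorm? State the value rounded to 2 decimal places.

0.34

R1: filthy=0.05, light=0.05; AND[min(a, b)] → w = 0.05
R2: filthy=0.05, light=0.05, robust=0.66; AND[min(a, b)] → w = 0.05
R3: filthy=0.05, medium=0.38; AND[min(a, b)] → w = 0.05
R4: ¬robust=1−0.66=0.34, ¬filthy=1−0.05=0.95; AND[min(a, b)] → w = 0.34
Rules with consequent 'high': {R3, R4} → strengths 0.05, 0.34
Aggregate via t-conorm [max(a, b)]: 0.34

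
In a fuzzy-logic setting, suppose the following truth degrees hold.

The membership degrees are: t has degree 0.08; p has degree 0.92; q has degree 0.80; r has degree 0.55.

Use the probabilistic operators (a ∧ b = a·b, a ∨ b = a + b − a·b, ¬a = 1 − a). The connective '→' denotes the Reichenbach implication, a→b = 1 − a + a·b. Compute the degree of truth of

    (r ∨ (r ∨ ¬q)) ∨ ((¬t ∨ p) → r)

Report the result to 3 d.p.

0.928

¬q = 1 − 0.8000 = 0.2000
r ∨ ¬q = a + b − a·b on (0.5500, 0.2000) = 0.6400
r ∨ (r ∨ ¬q) = a + b − a·b on (0.5500, 0.6400) = 0.8380
¬t = 1 − 0.0800 = 0.9200
¬t ∨ p = a + b − a·b on (0.9200, 0.9200) = 0.9936
(¬t ∨ p) → r  [Reichenbach: 1 − a + a·b] with a=0.9936, b=0.5500 → 0.5529
(r ∨ (r ∨ ¬q)) ∨ ((¬t ∨ p) → r) = a + b − a·b on (0.8380, 0.5529) = 0.9276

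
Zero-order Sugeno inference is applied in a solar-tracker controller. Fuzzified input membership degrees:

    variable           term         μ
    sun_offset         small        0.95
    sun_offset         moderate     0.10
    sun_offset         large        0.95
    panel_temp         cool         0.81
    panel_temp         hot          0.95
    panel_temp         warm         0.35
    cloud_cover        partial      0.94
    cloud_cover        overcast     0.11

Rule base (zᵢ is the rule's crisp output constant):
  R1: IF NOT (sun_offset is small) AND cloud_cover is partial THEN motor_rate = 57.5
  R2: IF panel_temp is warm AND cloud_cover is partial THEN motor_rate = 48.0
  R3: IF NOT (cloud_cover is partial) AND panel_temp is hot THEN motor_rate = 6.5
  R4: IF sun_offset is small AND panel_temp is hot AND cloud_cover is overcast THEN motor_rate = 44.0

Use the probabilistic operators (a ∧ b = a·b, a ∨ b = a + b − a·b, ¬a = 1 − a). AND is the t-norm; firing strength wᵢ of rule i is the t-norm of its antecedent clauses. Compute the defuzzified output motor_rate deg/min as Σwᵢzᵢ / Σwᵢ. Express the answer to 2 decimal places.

43.65

R1 (z=57.5): ¬small=1−0.95=0.05, partial=0.94; AND[a·b] → w = 0.0470
R2 (z=48.0): warm=0.35, partial=0.94; AND[a·b] → w = 0.3290
R3 (z=6.5): ¬partial=1−0.94=0.06, hot=0.95; AND[a·b] → w = 0.0570
R4 (z=44.0): small=0.95, hot=0.95, overcast=0.11; AND[a·b] → w = 0.0993
Weighted average = (0.0470·57.5 + 0.3290·48.0 + 0.0570·6.5 + 0.0993·44.0) / (0.0470 + 0.3290 + 0.0570 + 0.0993)
  = 23.2331 / 0.5323 = 43.65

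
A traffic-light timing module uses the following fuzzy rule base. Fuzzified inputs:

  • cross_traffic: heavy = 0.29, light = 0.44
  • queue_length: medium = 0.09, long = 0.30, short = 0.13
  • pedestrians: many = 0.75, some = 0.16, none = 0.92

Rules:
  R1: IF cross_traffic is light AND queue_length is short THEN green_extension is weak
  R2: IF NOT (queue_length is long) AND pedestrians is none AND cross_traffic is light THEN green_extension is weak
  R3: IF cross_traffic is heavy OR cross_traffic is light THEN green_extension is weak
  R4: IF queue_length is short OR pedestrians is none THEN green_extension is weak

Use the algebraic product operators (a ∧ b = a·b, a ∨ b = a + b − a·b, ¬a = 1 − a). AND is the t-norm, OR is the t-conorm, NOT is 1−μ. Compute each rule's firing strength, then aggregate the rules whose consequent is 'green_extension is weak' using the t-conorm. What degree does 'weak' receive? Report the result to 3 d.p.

0.981

R1: light=0.44, short=0.13; AND[a·b] → w = 0.0572
R2: ¬long=1−0.30=0.70, none=0.92, light=0.44; AND[a·b] → w = 0.2834
R3: heavy=0.29, light=0.44; OR[a + b − a·b] → w = 0.6024
R4: short=0.13, none=0.92; OR[a + b − a·b] → w = 0.9304
Rules with consequent 'weak': {R1, R2, R3, R4} → strengths 0.0572, 0.2834, 0.6024, 0.9304
Aggregate via t-conorm [a + b − a·b]: 0.9813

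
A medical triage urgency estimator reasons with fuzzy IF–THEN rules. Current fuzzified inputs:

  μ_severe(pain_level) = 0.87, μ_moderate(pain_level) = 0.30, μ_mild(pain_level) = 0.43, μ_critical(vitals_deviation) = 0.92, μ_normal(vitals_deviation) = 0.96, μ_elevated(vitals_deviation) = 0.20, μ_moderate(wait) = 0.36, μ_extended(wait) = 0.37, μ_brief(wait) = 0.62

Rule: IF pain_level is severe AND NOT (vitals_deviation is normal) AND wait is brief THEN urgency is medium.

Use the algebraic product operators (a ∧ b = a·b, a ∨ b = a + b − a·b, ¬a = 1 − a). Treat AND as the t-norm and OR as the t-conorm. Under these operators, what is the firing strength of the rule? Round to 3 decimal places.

firing strength: severe=0.87, ¬normal=1−0.96=0.04, brief=0.62; AND[a·b] → w = 0.0216

0.022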